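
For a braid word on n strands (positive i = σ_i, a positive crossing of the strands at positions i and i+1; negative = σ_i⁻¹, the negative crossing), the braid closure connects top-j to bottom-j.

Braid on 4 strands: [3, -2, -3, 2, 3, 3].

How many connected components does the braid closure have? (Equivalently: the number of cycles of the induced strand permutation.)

2

Derivation:
Track the strand permutation on 4 strands, starting from identity.
  step 1: s3 swaps positions 3,4 -> [1 2 4 3]
  step 2: s2^-1 swaps positions 2,3 -> [1 4 2 3]
  step 3: s3^-1 swaps positions 3,4 -> [1 4 3 2]
  step 4: s2 swaps positions 2,3 -> [1 3 4 2]
  step 5: s3 swaps positions 3,4 -> [1 3 2 4]
  step 6: s3 swaps positions 3,4 -> [1 3 4 2]
Final permutation (position -> original strand): [1 3 4 2]
Closure components = cycle count of this permutation = 2.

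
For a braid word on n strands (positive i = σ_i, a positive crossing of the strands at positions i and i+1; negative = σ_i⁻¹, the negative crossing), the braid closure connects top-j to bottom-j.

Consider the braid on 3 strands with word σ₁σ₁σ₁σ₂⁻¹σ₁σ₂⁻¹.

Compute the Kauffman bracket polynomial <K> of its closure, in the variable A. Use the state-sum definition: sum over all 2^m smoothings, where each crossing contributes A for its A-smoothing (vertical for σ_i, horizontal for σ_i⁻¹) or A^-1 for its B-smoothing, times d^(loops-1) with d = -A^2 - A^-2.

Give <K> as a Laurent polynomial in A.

A^10 - A^6 + 2*A^2 - 2*A^-2 + 2*A^-6 - 2*A^-10 + A^-14

Derivation:
Braid: s1 s1 s1 s2^-1 s1 s2^-1 on 3 strands, 6 crossings.
Writhe w = (#positive) - (#negative) = 4 - 2 = 2.
State-sum expansion of <K>. There are 2^6 = 64 states.
For each crossing: s=0 is the vertical smoothing, s=1 horizontal. Crossing k contributes A^(sign_k * (1 - 2*s_k)); loop factor d = -A^2 - A^-2.
Tabulate the states by total A-exponent and number of loops L (A-exp: L × count):
  A^6: L=3 ×1
  A^4: L=2 ×6
  A^2: L=1 ×11, L=3 ×4
  A^0: L=2 ×19, L=4 ×1
  A^-2: L=3 ×15
  A^-4: L=4 ×6
  A^-6: L=5 ×1
Each group contributes A^e * Σ count * d^(L-1):
Powers of d = -A^2 - A^-2: d^2 = A^4 + 2 + A^-4; d^3 = -A^6 - 3*A^2 - 3*A^-2 - A^-6; d^4 = A^8 + 4*A^4 + 6 + 4*A^-4 + A^-8.
  A^6 * (d^2) = A^10 + 2*A^6 + A^2
  A^4 * (6*d) = -6*A^6 - 6*A^2
  A^2 * (11 + 4*d^2) = 4*A^6 + 19*A^2 + 4*A^-2
  A^0 * (19*d + d^3) = -A^6 - 22*A^2 - 22*A^-2 - A^-6
  A^-2 * (15*d^2) = 15*A^2 + 30*A^-2 + 15*A^-6
  A^-4 * (6*d^3) = -6*A^2 - 18*A^-2 - 18*A^-6 - 6*A^-10
  A^-6 * (d^4) = A^2 + 4*A^-2 + 6*A^-6 + 4*A^-10 + A^-14
Summing the groups: <K> = A^10 - A^6 + 2*A^2 - 2*A^-2 + 2*A^-6 - 2*A^-10 + A^-14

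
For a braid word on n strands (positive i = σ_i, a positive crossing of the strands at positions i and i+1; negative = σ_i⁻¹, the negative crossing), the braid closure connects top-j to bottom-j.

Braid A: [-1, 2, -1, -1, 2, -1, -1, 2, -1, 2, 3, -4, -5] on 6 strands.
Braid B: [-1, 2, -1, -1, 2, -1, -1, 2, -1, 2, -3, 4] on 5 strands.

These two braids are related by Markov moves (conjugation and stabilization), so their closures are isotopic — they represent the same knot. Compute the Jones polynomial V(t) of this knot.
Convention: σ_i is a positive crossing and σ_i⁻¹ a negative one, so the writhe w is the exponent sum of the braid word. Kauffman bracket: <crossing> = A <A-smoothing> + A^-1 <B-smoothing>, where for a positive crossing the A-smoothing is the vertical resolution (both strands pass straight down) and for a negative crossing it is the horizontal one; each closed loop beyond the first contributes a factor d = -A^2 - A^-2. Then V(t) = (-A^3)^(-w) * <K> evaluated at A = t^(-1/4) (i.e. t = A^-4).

Markov-equivalent braids have isotopic closures, hence identical knot invariants. Strip the Markov moves from each word to reach a common short braid β, then compute V(t) once on β.
Braid A: s1^-1 s2 s1^-1 s1^-1 s2 s1^-1 s1^-1 s2 s1^-1 s2 s3 s4^-1 s5^-1 on 6 strands reduces by inverse Markov moves (closure unchanged at each step):
  Destabilize: the word has the form β·s5^-1 where s5^-1 occurs only as the final letter (β ∈ B_5); drop it and the last strand → 5 strands.
  Destabilize: the word has the form β·s4^-1 where s4^-1 occurs only as the final letter (β ∈ B_4); drop it and the last strand → 4 strands.
  Destabilize: the word has the form β·s3 where s3 occurs only as the final letter (β ∈ B_3); drop it and the last strand → 3 strands.
Reduced to β = s1^-1 s2 s1^-1 s1^-1 s2 s1^-1 s1^-1 s2 s1^-1 s2 on 3 strands, 10 crossings.
Braid B: s1^-1 s2 s1^-1 s1^-1 s2 s1^-1 s1^-1 s2 s1^-1 s2 s3^-1 s4 on 5 strands reduces by inverse Markov moves (closure unchanged at each step):
  Destabilize: the word has the form β·s4 where s4 occurs only as the final letter (β ∈ B_4); drop it and the last strand → 4 strands.
  Destabilize: the word has the form β·s3^-1 where s3^-1 occurs only as the final letter (β ∈ B_3); drop it and the last strand → 3 strands.
Reduced to β = s1^-1 s2 s1^-1 s1^-1 s2 s1^-1 s1^-1 s2 s1^-1 s2 on 3 strands, 10 crossings.
Both give the same β = s1^-1 s2 s1^-1 s1^-1 s2 s1^-1 s1^-1 s2 s1^-1 s2 on 3 strands, so one state sum suffices:
Braid: s1^-1 s2 s1^-1 s1^-1 s2 s1^-1 s1^-1 s2 s1^-1 s2 on 3 strands, 10 crossings.
Writhe w = (#positive) - (#negative) = 4 - 6 = -2.
Enumerate smoothing states for the bracket polynomial. There are 2^10 = 1024 states.
Each crossing splits two ways (0=vertical, 1=horizontal). The state's weight is A^(#A-smoothings - #B-smoothings) * d^(loops - 1).
Tabulate the states by total A-exponent and number of loops L (A-exp: L × count):
  A^10: L=7 ×1
  A^8: L=6 ×10
  A^6: L=5 ×45
  A^4: L=4 ×118, L=6 ×2
  A^2: L=3 ×193, L=5 ×17
  A^0: L=2 ×192, L=4 ×59, L=6 ×1
  A^-2: L=1 ×95, L=3 ×108, L=5 ×7
  A^-4: L=2 ×95, L=4 ×25
  A^-6: L=3 ×43, L=5 ×2
  A^-8: L=4 ×10
  A^-10: L=5 ×1
Each group contributes A^e * Σ count * d^(L-1):
Powers of d = -A^2 - A^-2: d^2 = A^4 + 2 + A^-4; d^3 = -A^6 - 3*A^2 - 3*A^-2 - A^-6; d^4 = A^8 + 4*A^4 + 6 + 4*A^-4 + A^-8; d^5 = -A^10 - 5*A^6 - 10*A^2 - 10*A^-2 - 5*A^-6 - A^-10; d^6 = A^12 + 6*A^8 + 15*A^4 + 20 + 15*A^-4 + 6*A^-8 + A^-12.
  A^10 * (d^6) = A^22 + 6*A^18 + 15*A^14 + 20*A^10 + 15*A^6 + 6*A^2 + A^-2
  A^8 * (10*d^5) = -10*A^18 - 50*A^14 - 100*A^10 - 100*A^6 - 50*A^2 - 10*A^-2
  A^6 * (45*d^4) = 45*A^14 + 180*A^10 + 270*A^6 + 180*A^2 + 45*A^-2
  A^4 * (118*d^3 + 2*d^5) = -2*A^14 - 128*A^10 - 374*A^6 - 374*A^2 - 128*A^-2 - 2*A^-6
  A^2 * (193*d^2 + 17*d^4) = 17*A^10 + 261*A^6 + 488*A^2 + 261*A^-2 + 17*A^-6
  A^0 * (192*d + 59*d^3 + d^5) = -A^10 - 64*A^6 - 379*A^2 - 379*A^-2 - 64*A^-6 - A^-10
  A^-2 * (95 + 108*d^2 + 7*d^4) = 7*A^6 + 136*A^2 + 353*A^-2 + 136*A^-6 + 7*A^-10
  A^-4 * (95*d + 25*d^3) = -25*A^2 - 170*A^-2 - 170*A^-6 - 25*A^-10
  A^-6 * (43*d^2 + 2*d^4) = 2*A^2 + 51*A^-2 + 98*A^-6 + 51*A^-10 + 2*A^-14
  A^-8 * (10*d^3) = -10*A^-2 - 30*A^-6 - 30*A^-10 - 10*A^-14
  A^-10 * (d^4) = A^-2 + 4*A^-6 + 6*A^-10 + 4*A^-14 + A^-18
Summing the groups: <K> = A^22 - 4*A^18 + 8*A^14 - 12*A^10 + 15*A^6 - 16*A^2 + 15*A^-2 - 11*A^-6 + 8*A^-10 - 4*A^-14 + A^-18
Normalise by the writhe: (-A^3)^(-w) = (-A^3)^(2) = A^6, so f(A) = A^6 * <K> = A^28 - 4*A^24 + 8*A^20 - 12*A^16 + 15*A^12 - 16*A^8 + 15*A^4 - 11 + 8*A^-4 - 4*A^-8 + A^-12.
Substitute A = t^(-1/4), i.e. A^e → t^(-e/4): V(t) = t^3 - 4*t^2 + 8*t - 11 + 15*t^-1 - 16*t^-2 + 15*t^-3 - 12*t^-4 + 8*t^-5 - 4*t^-6 + t^-7

Answer: t^3 - 4*t^2 + 8*t - 11 + 15*t^-1 - 16*t^-2 + 15*t^-3 - 12*t^-4 + 8*t^-5 - 4*t^-6 + t^-7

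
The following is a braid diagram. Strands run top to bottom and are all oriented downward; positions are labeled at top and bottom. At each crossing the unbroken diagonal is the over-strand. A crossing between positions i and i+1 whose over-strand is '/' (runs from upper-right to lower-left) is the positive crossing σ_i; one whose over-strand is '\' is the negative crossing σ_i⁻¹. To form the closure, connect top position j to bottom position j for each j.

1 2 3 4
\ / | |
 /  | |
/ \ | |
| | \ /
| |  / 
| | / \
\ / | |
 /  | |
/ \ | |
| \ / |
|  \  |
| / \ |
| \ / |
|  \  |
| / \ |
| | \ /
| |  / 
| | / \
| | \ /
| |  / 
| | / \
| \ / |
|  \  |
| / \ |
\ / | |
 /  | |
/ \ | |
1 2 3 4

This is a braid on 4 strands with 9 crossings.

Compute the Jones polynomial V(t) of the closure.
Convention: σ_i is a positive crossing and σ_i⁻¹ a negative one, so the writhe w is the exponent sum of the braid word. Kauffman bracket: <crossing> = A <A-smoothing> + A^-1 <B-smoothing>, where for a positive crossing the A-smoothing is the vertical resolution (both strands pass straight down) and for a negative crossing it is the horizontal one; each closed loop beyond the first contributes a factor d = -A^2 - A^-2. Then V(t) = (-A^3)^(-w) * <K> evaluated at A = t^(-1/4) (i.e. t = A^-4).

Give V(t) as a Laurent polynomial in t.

t^7 - 3*t^6 + 4*t^5 - 6*t^4 + 7*t^3 - 6*t^2 + 6*t - 3 + 2*t^-1 - t^-2

Derivation:
Reading the diagram top to bottom ('/'-over between positions i,i+1 = s_i, '\'-over = s_i^-1): braid word = s1 s3 s1 s2^-1 s2^-1 s3 s3 s2^-1 s1.
Braid: s1 s3 s1 s2^-1 s2^-1 s3 s3 s2^-1 s1 on 4 strands, 9 crossings.
Writhe w = (#positive) - (#negative) = 6 - 3 = 3.
Computing the Kauffman bracket via state sum. There are 2^9 = 512 states.
Each crossing splits two ways (0=vertical, 1=horizontal). The state's weight is A^(#A-smoothings - #B-smoothings) * d^(loops - 1).
Tabulate the states by total A-exponent and number of loops L (A-exp: L × count):
  A^9: L=5 ×1
  A^7: L=4 ×9
  A^5: L=3 ×32, L=5 ×4
  A^3: L=2 ×55, L=4 ×28, L=6 ×1
  A^1: L=1 ×39, L=3 ×77, L=5 ×10
  A^-1: L=2 ×81, L=4 ×44, L=6 ×1
  A^-3: L=3 ×73, L=5 ×11
  A^-5: L=4 ×35, L=6 ×1
  A^-7: L=5 ×9
  A^-9: L=6 ×1
Each group contributes A^e * Σ count * d^(L-1):
Powers of d = -A^2 - A^-2: d^2 = A^4 + 2 + A^-4; d^3 = -A^6 - 3*A^2 - 3*A^-2 - A^-6; d^4 = A^8 + 4*A^4 + 6 + 4*A^-4 + A^-8; d^5 = -A^10 - 5*A^6 - 10*A^2 - 10*A^-2 - 5*A^-6 - A^-10.
  A^9 * (d^4) = A^17 + 4*A^13 + 6*A^9 + 4*A^5 + A
  A^7 * (9*d^3) = -9*A^13 - 27*A^9 - 27*A^5 - 9*A
  A^5 * (32*d^2 + 4*d^4) = 4*A^13 + 48*A^9 + 88*A^5 + 48*A + 4*A^-3
  A^3 * (55*d + 28*d^3 + d^5) = -A^13 - 33*A^9 - 149*A^5 - 149*A - 33*A^-3 - A^-7
  A^1 * (39 + 77*d^2 + 10*d^4) = 10*A^9 + 117*A^5 + 253*A + 117*A^-3 + 10*A^-7
  A^-1 * (81*d + 44*d^3 + d^5) = -A^9 - 49*A^5 - 223*A - 223*A^-3 - 49*A^-7 - A^-11
  A^-3 * (73*d^2 + 11*d^4) = 11*A^5 + 117*A + 212*A^-3 + 117*A^-7 + 11*A^-11
  A^-5 * (35*d^3 + d^5) = -A^5 - 40*A - 115*A^-3 - 115*A^-7 - 40*A^-11 - A^-15
  A^-7 * (9*d^4) = 9*A + 36*A^-3 + 54*A^-7 + 36*A^-11 + 9*A^-15
  A^-9 * (d^5) = -A - 5*A^-3 - 10*A^-7 - 10*A^-11 - 5*A^-15 - A^-19
Summing the groups: <K> = A^17 - 2*A^13 + 3*A^9 - 6*A^5 + 6*A - 7*A^-3 + 6*A^-7 - 4*A^-11 + 3*A^-15 - A^-19
Normalise by the writhe: (-A^3)^(-w) = (-A^3)^(-3) = -A^-9, so f(A) = -A^-9 * <K> = -A^8 + 2*A^4 - 3 + 6*A^-4 - 6*A^-8 + 7*A^-12 - 6*A^-16 + 4*A^-20 - 3*A^-24 + A^-28.
Substitute A = t^(-1/4), i.e. A^e → t^(-e/4): V(t) = t^7 - 3*t^6 + 4*t^5 - 6*t^4 + 7*t^3 - 6*t^2 + 6*t - 3 + 2*t^-1 - t^-2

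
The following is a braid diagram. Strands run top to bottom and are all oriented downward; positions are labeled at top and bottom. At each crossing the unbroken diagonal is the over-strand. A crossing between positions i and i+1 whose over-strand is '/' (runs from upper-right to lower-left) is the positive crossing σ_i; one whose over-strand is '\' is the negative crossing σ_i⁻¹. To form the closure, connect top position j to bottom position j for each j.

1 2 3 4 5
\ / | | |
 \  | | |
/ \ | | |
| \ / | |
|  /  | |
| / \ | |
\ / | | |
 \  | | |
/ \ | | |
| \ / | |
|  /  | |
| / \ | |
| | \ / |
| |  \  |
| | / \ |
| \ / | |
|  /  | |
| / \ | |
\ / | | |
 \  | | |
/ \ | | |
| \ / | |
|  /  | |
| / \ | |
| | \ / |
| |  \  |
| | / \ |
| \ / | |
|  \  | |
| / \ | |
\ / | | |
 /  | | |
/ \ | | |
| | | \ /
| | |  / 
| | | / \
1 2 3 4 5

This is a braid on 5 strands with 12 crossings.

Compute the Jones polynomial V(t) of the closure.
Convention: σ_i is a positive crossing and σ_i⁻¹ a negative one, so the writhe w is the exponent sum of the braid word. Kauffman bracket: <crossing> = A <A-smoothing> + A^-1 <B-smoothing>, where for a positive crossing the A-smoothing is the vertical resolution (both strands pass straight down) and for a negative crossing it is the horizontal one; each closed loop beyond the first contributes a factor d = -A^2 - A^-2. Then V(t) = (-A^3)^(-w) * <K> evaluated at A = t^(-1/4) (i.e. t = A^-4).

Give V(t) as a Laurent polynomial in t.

-t^3 + 3*t^2 - 3*t + 4 - 4*t^-1 + 3*t^-2 - 2*t^-3 + t^-4

Derivation:
Reading the diagram top to bottom ('/'-over between positions i,i+1 = s_i, '\'-over = s_i^-1): braid word = s1^-1 s2 s1^-1 s2 s3^-1 s2 s1^-1 s2 s3^-1 s2^-1 s1 s4.
The presented braid s1^-1 s2 s1^-1 s2 s3^-1 s2 s1^-1 s2 s3^-1 s2^-1 s1 s4 on 5 strands reduces by inverse Markov moves (closure unchanged at each step):
  Destabilize: the word has the form β·s4 where s4 occurs only as the final letter (β ∈ B_4); drop it and the last strand → 4 strands.
  Deconjugate: the word is γ·β·γ⁻¹ with γ = s1^-1 s2 (prefix) and γ⁻¹ = s2^-1 s1 (suffix); strip both.
Reduced to β = s1^-1 s2 s3^-1 s2 s1^-1 s2 s3^-1 on 4 strands, 7 crossings.
Compute on β:
Braid: s1^-1 s2 s3^-1 s2 s1^-1 s2 s3^-1 on 4 strands, 7 crossings.
Writhe w = (#positive) - (#negative) = 3 - 4 = -1.
Computing the Kauffman bracket via state sum. There are 2^7 = 128 states.
Each crossing splits two ways (0=vertical, 1=horizontal). The state's weight is A^(#A-smoothings - #B-smoothings) * d^(loops - 1).
Tabulate the states by total A-exponent and number of loops L (A-exp: L × count):
  A^7: L=4 ×1
  A^5: L=3 ×7
  A^3: L=2 ×19, L=4 ×2
  A^1: L=1 ×21, L=3 ×14
  A^-1: L=2 ×32, L=4 ×3
  A^-3: L=3 ×21
  A^-5: L=4 ×7
  A^-7: L=5 ×1
Each group contributes A^e * Σ count * d^(L-1):
Powers of d = -A^2 - A^-2: d^2 = A^4 + 2 + A^-4; d^3 = -A^6 - 3*A^2 - 3*A^-2 - A^-6; d^4 = A^8 + 4*A^4 + 6 + 4*A^-4 + A^-8.
  A^7 * (d^3) = -A^13 - 3*A^9 - 3*A^5 - A
  A^5 * (7*d^2) = 7*A^9 + 14*A^5 + 7*A
  A^3 * (19*d + 2*d^3) = -2*A^9 - 25*A^5 - 25*A - 2*A^-3
  A^1 * (21 + 14*d^2) = 14*A^5 + 49*A + 14*A^-3
  A^-1 * (32*d + 3*d^3) = -3*A^5 - 41*A - 41*A^-3 - 3*A^-7
  A^-3 * (21*d^2) = 21*A + 42*A^-3 + 21*A^-7
  A^-5 * (7*d^3) = -7*A - 21*A^-3 - 21*A^-7 - 7*A^-11
  A^-7 * (d^4) = A + 4*A^-3 + 6*A^-7 + 4*A^-11 + A^-15
Summing the groups: <K> = -A^13 + 2*A^9 - 3*A^5 + 4*A - 4*A^-3 + 3*A^-7 - 3*A^-11 + A^-15
Normalise by the writhe: (-A^3)^(-w) = (-A^3)^(1) = -A^3, so f(A) = -A^3 * <K> = A^16 - 2*A^12 + 3*A^8 - 4*A^4 + 4 - 3*A^-4 + 3*A^-8 - A^-12.
Substitute A = t^(-1/4), i.e. A^e → t^(-e/4): V(t) = -t^3 + 3*t^2 - 3*t + 4 - 4*t^-1 + 3*t^-2 - 2*t^-3 + t^-4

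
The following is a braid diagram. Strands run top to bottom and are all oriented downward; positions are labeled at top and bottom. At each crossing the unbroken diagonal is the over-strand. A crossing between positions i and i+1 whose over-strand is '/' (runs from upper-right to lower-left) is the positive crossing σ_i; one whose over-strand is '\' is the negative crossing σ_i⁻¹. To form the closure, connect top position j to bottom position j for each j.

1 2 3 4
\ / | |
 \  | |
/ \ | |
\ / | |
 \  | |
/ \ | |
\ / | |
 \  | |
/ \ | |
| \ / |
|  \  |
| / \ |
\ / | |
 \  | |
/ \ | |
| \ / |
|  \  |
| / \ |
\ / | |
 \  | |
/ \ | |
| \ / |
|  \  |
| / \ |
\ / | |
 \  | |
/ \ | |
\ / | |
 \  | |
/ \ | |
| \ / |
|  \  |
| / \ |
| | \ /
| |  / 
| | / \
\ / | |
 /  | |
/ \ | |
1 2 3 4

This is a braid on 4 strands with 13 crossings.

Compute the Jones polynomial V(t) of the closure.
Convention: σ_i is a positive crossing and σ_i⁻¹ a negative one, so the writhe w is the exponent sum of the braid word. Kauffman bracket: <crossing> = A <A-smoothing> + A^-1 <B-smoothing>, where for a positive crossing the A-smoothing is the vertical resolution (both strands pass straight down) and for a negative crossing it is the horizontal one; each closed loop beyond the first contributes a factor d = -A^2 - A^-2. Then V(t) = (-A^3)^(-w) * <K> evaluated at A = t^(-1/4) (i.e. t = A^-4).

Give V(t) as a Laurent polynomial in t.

t^-4 + t^-6 - t^-10

Derivation:
Reading the diagram top to bottom ('/'-over between positions i,i+1 = s_i, '\'-over = s_i^-1): braid word = s1^-1 s1^-1 s1^-1 s2^-1 s1^-1 s2^-1 s1^-1 s2^-1 s1^-1 s1^-1 s2^-1 s3 s1.
The presented braid s1^-1 s1^-1 s1^-1 s2^-1 s1^-1 s2^-1 s1^-1 s2^-1 s1^-1 s1^-1 s2^-1 s3 s1 on 4 strands reduces by inverse Markov moves (closure unchanged at each step):
  Deconjugate: the word is γ·β·γ⁻¹ with γ = s1^-1 (prefix) and γ⁻¹ = s1 (suffix); strip both.
  Destabilize: the word has the form β·s3 where s3 occurs only as the final letter (β ∈ B_3); drop it and the last strand → 3 strands.
Reduced to β = s1^-1 s1^-1 s2^-1 s1^-1 s2^-1 s1^-1 s2^-1 s1^-1 s1^-1 s2^-1 on 3 strands, 10 crossings.
Compute on β:
Braid: s1^-1 s1^-1 s2^-1 s1^-1 s2^-1 s1^-1 s2^-1 s1^-1 s1^-1 s2^-1 on 3 strands, 10 crossings.
Writhe w = (#positive) - (#negative) = 0 - 10 = -10.
Enumerate smoothing states for the bracket polynomial. There are 2^10 = 1024 states.
Smooth each crossing (0=||, 1=⌣⌢); contribution A^(Σ sign_k(1-2s_k)) * d^(L-1).
Tabulate the states by total A-exponent and number of loops L (A-exp: L × count):
  A^10: L=3 ×1
  A^8: L=2 ×4, L=4 ×6
  A^6: L=1 ×4, L=3 ×30, L=5 ×11
  A^4: L=2 ×48, L=4 ×65, L=6 ×7
  A^2: L=1 ×24, L=3 ×140, L=5 ×45, L=7 ×1
  A^0: L=2 ×129, L=4 ×117, L=6 ×6
  A^-2: L=1 ×43, L=3 ×151, L=5 ×16
  A^-4: L=2 ×96, L=4 ×24
  A^-6: L=1 ×24, L=3 ×21
  A^-8: L=2 ×10
  A^-10: L=3 ×1
Each group contributes A^e * Σ count * d^(L-1):
Powers of d = -A^2 - A^-2: d^2 = A^4 + 2 + A^-4; d^3 = -A^6 - 3*A^2 - 3*A^-2 - A^-6; d^4 = A^8 + 4*A^4 + 6 + 4*A^-4 + A^-8; d^5 = -A^10 - 5*A^6 - 10*A^2 - 10*A^-2 - 5*A^-6 - A^-10; d^6 = A^12 + 6*A^8 + 15*A^4 + 20 + 15*A^-4 + 6*A^-8 + A^-12.
  A^10 * (d^2) = A^14 + 2*A^10 + A^6
  A^8 * (4*d + 6*d^3) = -6*A^14 - 22*A^10 - 22*A^6 - 6*A^2
  A^6 * (4 + 30*d^2 + 11*d^4) = 11*A^14 + 74*A^10 + 130*A^6 + 74*A^2 + 11*A^-2
  A^4 * (48*d + 65*d^3 + 7*d^5) = -7*A^14 - 100*A^10 - 313*A^6 - 313*A^2 - 100*A^-2 - 7*A^-6
  A^2 * (24 + 140*d^2 + 45*d^4 + d^6) = A^14 + 51*A^10 + 335*A^6 + 594*A^2 + 335*A^-2 + 51*A^-6 + A^-10
  A^0 * (129*d + 117*d^3 + 6*d^5) = -6*A^10 - 147*A^6 - 540*A^2 - 540*A^-2 - 147*A^-6 - 6*A^-10
  A^-2 * (43 + 151*d^2 + 16*d^4) = 16*A^6 + 215*A^2 + 441*A^-2 + 215*A^-6 + 16*A^-10
  A^-4 * (96*d + 24*d^3) = -24*A^2 - 168*A^-2 - 168*A^-6 - 24*A^-10
  A^-6 * (24 + 21*d^2) = 21*A^-2 + 66*A^-6 + 21*A^-10
  A^-8 * (10*d) = -10*A^-6 - 10*A^-10
  A^-10 * (d^2) = A^-6 + 2*A^-10 + A^-14
Summing the groups: <K> = -A^10 + A^-6 + A^-14
Normalise by the writhe: (-A^3)^(-w) = (-A^3)^(10) = A^30, so f(A) = A^30 * <K> = -A^40 + A^24 + A^16.
Substitute A = t^(-1/4), i.e. A^e → t^(-e/4): V(t) = t^-4 + t^-6 - t^-10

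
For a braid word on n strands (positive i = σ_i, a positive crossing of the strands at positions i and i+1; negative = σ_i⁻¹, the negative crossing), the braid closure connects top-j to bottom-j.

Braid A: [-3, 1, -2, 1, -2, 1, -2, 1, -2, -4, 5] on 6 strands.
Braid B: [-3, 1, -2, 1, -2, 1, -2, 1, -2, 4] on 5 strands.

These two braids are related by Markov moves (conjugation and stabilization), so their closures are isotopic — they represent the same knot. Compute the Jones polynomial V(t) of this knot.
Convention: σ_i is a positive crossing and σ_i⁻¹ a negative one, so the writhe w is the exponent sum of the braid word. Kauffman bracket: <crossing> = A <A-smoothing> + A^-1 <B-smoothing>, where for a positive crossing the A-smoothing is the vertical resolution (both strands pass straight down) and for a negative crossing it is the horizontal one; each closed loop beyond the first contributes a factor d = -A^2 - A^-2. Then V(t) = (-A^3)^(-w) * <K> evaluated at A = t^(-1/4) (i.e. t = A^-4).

t^4 - 4*t^3 + 6*t^2 - 7*t + 9 - 7*t^-1 + 6*t^-2 - 4*t^-3 + t^-4

Derivation:
Markov-equivalent braids have isotopic closures, hence identical knot invariants. Strip the Markov moves from each word to reach a common short braid β, then compute V(t) once on β.
Braid A: s3^-1 s1 s2^-1 s1 s2^-1 s1 s2^-1 s1 s2^-1 s4^-1 s5 on 6 strands reduces by inverse Markov moves (closure unchanged at each step):
  Destabilize: the word has the form β·s5 where s5 occurs only as the final letter (β ∈ B_5); drop it and the last strand → 5 strands.
  Destabilize: the word has the form β·s4^-1 where s4^-1 occurs only as the final letter (β ∈ B_4); drop it and the last strand → 4 strands.
Reduced to β = s3^-1 s1 s2^-1 s1 s2^-1 s1 s2^-1 s1 s2^-1 on 4 strands, 9 crossings.
Braid B: s3^-1 s1 s2^-1 s1 s2^-1 s1 s2^-1 s1 s2^-1 s4 on 5 strands reduces by inverse Markov moves (closure unchanged at each step):
  Destabilize: the word has the form β·s4 where s4 occurs only as the final letter (β ∈ B_4); drop it and the last strand → 4 strands.
Reduced to β = s3^-1 s1 s2^-1 s1 s2^-1 s1 s2^-1 s1 s2^-1 on 4 strands, 9 crossings.
Both give the same β = s3^-1 s1 s2^-1 s1 s2^-1 s1 s2^-1 s1 s2^-1 on 4 strands, so one state sum suffices:
Braid: s3^-1 s1 s2^-1 s1 s2^-1 s1 s2^-1 s1 s2^-1 on 4 strands, 9 crossings.
Writhe w = (#positive) - (#negative) = 4 - 5 = -1.
Computing the Kauffman bracket via state sum. There are 2^9 = 512 states.
Smooth each crossing (0=||, 1=⌣⌢); contribution A^(Σ sign_k(1-2s_k)) * d^(L-1).
Tabulate the states by total A-exponent and number of loops L (A-exp: L × count):
  A^9: L=5 ×1
  A^7: L=4 ×8, L=6 ×1
  A^5: L=3 ×28, L=5 ×8
  A^3: L=2 ×52, L=4 ×32
  A^1: L=1 ×45, L=3 ×77, L=5 ×4
  A^-1: L=2 ×97, L=4 ×29
  A^-3: L=3 ×80, L=5 ×4
  A^-5: L=4 ×36
  A^-7: L=5 ×9
  A^-9: L=6 ×1
Each group contributes A^e * Σ count * d^(L-1):
Powers of d = -A^2 - A^-2: d^2 = A^4 + 2 + A^-4; d^3 = -A^6 - 3*A^2 - 3*A^-2 - A^-6; d^4 = A^8 + 4*A^4 + 6 + 4*A^-4 + A^-8; d^5 = -A^10 - 5*A^6 - 10*A^2 - 10*A^-2 - 5*A^-6 - A^-10.
  A^9 * (d^4) = A^17 + 4*A^13 + 6*A^9 + 4*A^5 + A
  A^7 * (8*d^3 + d^5) = -A^17 - 13*A^13 - 34*A^9 - 34*A^5 - 13*A - A^-3
  A^5 * (28*d^2 + 8*d^4) = 8*A^13 + 60*A^9 + 104*A^5 + 60*A + 8*A^-3
  A^3 * (52*d + 32*d^3) = -32*A^9 - 148*A^5 - 148*A - 32*A^-3
  A^1 * (45 + 77*d^2 + 4*d^4) = 4*A^9 + 93*A^5 + 223*A + 93*A^-3 + 4*A^-7
  A^-1 * (97*d + 29*d^3) = -29*A^5 - 184*A - 184*A^-3 - 29*A^-7
  A^-3 * (80*d^2 + 4*d^4) = 4*A^5 + 96*A + 184*A^-3 + 96*A^-7 + 4*A^-11
  A^-5 * (36*d^3) = -36*A - 108*A^-3 - 108*A^-7 - 36*A^-11
  A^-7 * (9*d^4) = 9*A + 36*A^-3 + 54*A^-7 + 36*A^-11 + 9*A^-15
  A^-9 * (d^5) = -A - 5*A^-3 - 10*A^-7 - 10*A^-11 - 5*A^-15 - A^-19
Summing the groups: <K> = -A^13 + 4*A^9 - 6*A^5 + 7*A - 9*A^-3 + 7*A^-7 - 6*A^-11 + 4*A^-15 - A^-19
Normalise by the writhe: (-A^3)^(-w) = (-A^3)^(1) = -A^3, so f(A) = -A^3 * <K> = A^16 - 4*A^12 + 6*A^8 - 7*A^4 + 9 - 7*A^-4 + 6*A^-8 - 4*A^-12 + A^-16.
Substitute A = t^(-1/4), i.e. A^e → t^(-e/4): V(t) = t^4 - 4*t^3 + 6*t^2 - 7*t + 9 - 7*t^-1 + 6*t^-2 - 4*t^-3 + t^-4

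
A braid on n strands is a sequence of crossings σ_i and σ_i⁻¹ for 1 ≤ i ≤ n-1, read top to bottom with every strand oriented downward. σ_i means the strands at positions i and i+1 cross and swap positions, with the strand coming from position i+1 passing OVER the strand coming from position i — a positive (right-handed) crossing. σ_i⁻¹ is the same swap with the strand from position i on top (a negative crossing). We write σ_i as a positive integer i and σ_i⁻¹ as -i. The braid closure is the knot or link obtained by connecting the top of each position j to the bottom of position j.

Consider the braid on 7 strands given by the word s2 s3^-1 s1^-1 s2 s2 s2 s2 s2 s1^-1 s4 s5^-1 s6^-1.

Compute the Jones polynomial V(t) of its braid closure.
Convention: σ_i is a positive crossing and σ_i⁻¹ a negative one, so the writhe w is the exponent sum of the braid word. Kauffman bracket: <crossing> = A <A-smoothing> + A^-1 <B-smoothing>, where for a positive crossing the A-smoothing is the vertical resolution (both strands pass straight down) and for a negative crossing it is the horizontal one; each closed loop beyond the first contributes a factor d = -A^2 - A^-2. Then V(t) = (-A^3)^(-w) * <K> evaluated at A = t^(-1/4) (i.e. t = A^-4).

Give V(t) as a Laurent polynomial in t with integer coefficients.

t^8 - 2*t^7 + 2*t^6 - 3*t^5 + 3*t^4 - 2*t^3 + 2*t^2 - t + 1

Derivation:
The presented braid s2 s3^-1 s1^-1 s2 s2 s2 s2 s2 s1^-1 s4 s5^-1 s6^-1 on 7 strands reduces by inverse Markov moves (closure unchanged at each step):
  Destabilize: the word has the form β·s6^-1 where s6^-1 occurs only as the final letter (β ∈ B_6); drop it and the last strand → 6 strands.
  Destabilize: the word has the form β·s5^-1 where s5^-1 occurs only as the final letter (β ∈ B_5); drop it and the last strand → 5 strands.
  Destabilize: the word has the form β·s4 where s4 occurs only as the final letter (β ∈ B_4); drop it and the last strand → 4 strands.
Reduced to β = s2 s3^-1 s1^-1 s2 s2 s2 s2 s2 s1^-1 on 4 strands, 9 crossings.
Compute on β:
Braid: s2 s3^-1 s1^-1 s2 s2 s2 s2 s2 s1^-1 on 4 strands, 9 crossings.
Writhe w = (#positive) - (#negative) = 6 - 3 = 3.
State-sum expansion of <K>. There are 2^9 = 512 states.
Smooth each crossing (0=||, 1=⌣⌢); contribution A^(Σ sign_k(1-2s_k)) * d^(L-1).
Tabulate the states by total A-exponent and number of loops L (A-exp: L × count):
  A^9: L=3 ×1
  A^7: L=2 ×8, L=4 ×1
  A^5: L=1 ×17, L=3 ×19
  A^3: L=2 ×63, L=4 ×21
  A^1: L=3 ×111, L=5 ×15
  A^-1: L=4 ×120, L=6 ×6
  A^-3: L=5 ×83, L=7 ×1
  A^-5: L=6 ×36
  A^-7: L=7 ×9
  A^-9: L=8 ×1
Each group contributes A^e * Σ count * d^(L-1):
Powers of d = -A^2 - A^-2: d^2 = A^4 + 2 + A^-4; d^3 = -A^6 - 3*A^2 - 3*A^-2 - A^-6; d^4 = A^8 + 4*A^4 + 6 + 4*A^-4 + A^-8; d^5 = -A^10 - 5*A^6 - 10*A^2 - 10*A^-2 - 5*A^-6 - A^-10; d^6 = A^12 + 6*A^8 + 15*A^4 + 20 + 15*A^-4 + 6*A^-8 + A^-12; d^7 = -A^14 - 7*A^10 - 21*A^6 - 35*A^2 - 35*A^-2 - 21*A^-6 - 7*A^-10 - A^-14.
  A^9 * (d^2) = A^13 + 2*A^9 + A^5
  A^7 * (8*d + d^3) = -A^13 - 11*A^9 - 11*A^5 - A
  A^5 * (17 + 19*d^2) = 19*A^9 + 55*A^5 + 19*A
  A^3 * (63*d + 21*d^3) = -21*A^9 - 126*A^5 - 126*A - 21*A^-3
  A^1 * (111*d^2 + 15*d^4) = 15*A^9 + 171*A^5 + 312*A + 171*A^-3 + 15*A^-7
  A^-1 * (120*d^3 + 6*d^5) = -6*A^9 - 150*A^5 - 420*A - 420*A^-3 - 150*A^-7 - 6*A^-11
  A^-3 * (83*d^4 + d^6) = A^9 + 89*A^5 + 347*A + 518*A^-3 + 347*A^-7 + 89*A^-11 + A^-15
  A^-5 * (36*d^5) = -36*A^5 - 180*A - 360*A^-3 - 360*A^-7 - 180*A^-11 - 36*A^-15
  A^-7 * (9*d^6) = 9*A^5 + 54*A + 135*A^-3 + 180*A^-7 + 135*A^-11 + 54*A^-15 + 9*A^-19
  A^-9 * (d^7) = -A^5 - 7*A - 21*A^-3 - 35*A^-7 - 35*A^-11 - 21*A^-15 - 7*A^-19 - A^-23
Summing the groups: <K> = -A^9 + A^5 - 2*A + 2*A^-3 - 3*A^-7 + 3*A^-11 - 2*A^-15 + 2*A^-19 - A^-23
Normalise by the writhe: (-A^3)^(-w) = (-A^3)^(-3) = -A^-9, so f(A) = -A^-9 * <K> = 1 - A^-4 + 2*A^-8 - 2*A^-12 + 3*A^-16 - 3*A^-20 + 2*A^-24 - 2*A^-28 + A^-32.
Substitute A = t^(-1/4), i.e. A^e → t^(-e/4): V(t) = t^8 - 2*t^7 + 2*t^6 - 3*t^5 + 3*t^4 - 2*t^3 + 2*t^2 - t + 1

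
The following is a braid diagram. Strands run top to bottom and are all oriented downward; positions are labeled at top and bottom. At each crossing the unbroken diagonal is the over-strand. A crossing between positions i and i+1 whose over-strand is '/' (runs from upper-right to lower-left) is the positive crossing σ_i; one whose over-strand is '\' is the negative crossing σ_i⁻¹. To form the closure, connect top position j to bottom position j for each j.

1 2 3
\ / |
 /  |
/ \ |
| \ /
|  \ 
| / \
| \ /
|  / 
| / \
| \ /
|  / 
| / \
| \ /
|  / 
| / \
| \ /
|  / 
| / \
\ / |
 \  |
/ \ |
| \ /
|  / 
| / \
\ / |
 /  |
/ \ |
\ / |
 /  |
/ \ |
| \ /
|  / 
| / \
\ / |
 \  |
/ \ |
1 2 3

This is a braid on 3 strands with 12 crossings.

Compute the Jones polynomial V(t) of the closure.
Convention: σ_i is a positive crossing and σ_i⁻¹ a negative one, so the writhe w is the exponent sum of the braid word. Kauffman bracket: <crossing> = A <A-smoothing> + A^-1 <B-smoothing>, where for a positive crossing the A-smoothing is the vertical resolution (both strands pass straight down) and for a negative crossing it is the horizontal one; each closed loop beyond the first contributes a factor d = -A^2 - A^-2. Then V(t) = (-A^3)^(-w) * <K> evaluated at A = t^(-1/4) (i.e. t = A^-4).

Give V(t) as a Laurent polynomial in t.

Reading the diagram top to bottom ('/'-over between positions i,i+1 = s_i, '\'-over = s_i^-1): braid word = s1 s2^-1 s2 s2 s2 s2 s1^-1 s2 s1 s1 s2 s1^-1.
The presented braid s1 s2^-1 s2 s2 s2 s2 s1^-1 s2 s1 s1 s2 s1^-1 on 3 strands reduces by inverse Markov moves (closure unchanged at each step):
  Deconjugate: the word is γ·β·γ⁻¹ with γ = s1 s2^-1 (prefix) and γ⁻¹ = s2 s1^-1 (suffix); strip both.
Reduced to β = s2 s2 s2 s2 s1^-1 s2 s1 s1 on 3 strands, 8 crossings.
Compute on β:
Braid: s2 s2 s2 s2 s1^-1 s2 s1 s1 on 3 strands, 8 crossings.
Writhe w = (#positive) - (#negative) = 7 - 1 = 6.
Enumerate smoothing states for the bracket polynomial. There are 2^8 = 256 states.
For each crossing: s=0 is the vertical smoothing, s=1 horizontal. Crossing k contributes A^(sign_k * (1 - 2*s_k)); loop factor d = -A^2 - A^-2.
Tabulate the states by total A-exponent and number of loops L (A-exp: L × count):
  A^8: L=2 ×1
  A^6: L=1 ×5, L=3 ×3
  A^4: L=2 ×27, L=4 ×1
  A^2: L=1 ×18, L=3 ×38
  A^0: L=2 ×41, L=4 ×29
  A^-2: L=3 ×44, L=5 ×12
  A^-4: L=4 ×26, L=6 ×2
  A^-6: L=5 ×8
  A^-8: L=6 ×1
Each group contributes A^e * Σ count * d^(L-1):
Powers of d = -A^2 - A^-2: d^2 = A^4 + 2 + A^-4; d^3 = -A^6 - 3*A^2 - 3*A^-2 - A^-6; d^4 = A^8 + 4*A^4 + 6 + 4*A^-4 + A^-8; d^5 = -A^10 - 5*A^6 - 10*A^2 - 10*A^-2 - 5*A^-6 - A^-10.
  A^8 * (d) = -A^10 - A^6
  A^6 * (5 + 3*d^2) = 3*A^10 + 11*A^6 + 3*A^2
  A^4 * (27*d + d^3) = -A^10 - 30*A^6 - 30*A^2 - A^-2
  A^2 * (18 + 38*d^2) = 38*A^6 + 94*A^2 + 38*A^-2
  A^0 * (41*d + 29*d^3) = -29*A^6 - 128*A^2 - 128*A^-2 - 29*A^-6
  A^-2 * (44*d^2 + 12*d^4) = 12*A^6 + 92*A^2 + 160*A^-2 + 92*A^-6 + 12*A^-10
  A^-4 * (26*d^3 + 2*d^5) = -2*A^6 - 36*A^2 - 98*A^-2 - 98*A^-6 - 36*A^-10 - 2*A^-14
  A^-6 * (8*d^4) = 8*A^2 + 32*A^-2 + 48*A^-6 + 32*A^-10 + 8*A^-14
  A^-8 * (d^5) = -A^2 - 5*A^-2 - 10*A^-6 - 10*A^-10 - 5*A^-14 - A^-18
Summing the groups: <K> = A^10 - A^6 + 2*A^2 - 2*A^-2 + 3*A^-6 - 2*A^-10 + A^-14 - A^-18
Normalise by the writhe: (-A^3)^(-w) = (-A^3)^(-6) = A^-18, so f(A) = A^-18 * <K> = A^-8 - A^-12 + 2*A^-16 - 2*A^-20 + 3*A^-24 - 2*A^-28 + A^-32 - A^-36.
Substitute A = t^(-1/4), i.e. A^e → t^(-e/4): V(t) = -t^9 + t^8 - 2*t^7 + 3*t^6 - 2*t^5 + 2*t^4 - t^3 + t^2

Answer: -t^9 + t^8 - 2*t^7 + 3*t^6 - 2*t^5 + 2*t^4 - t^3 + t^2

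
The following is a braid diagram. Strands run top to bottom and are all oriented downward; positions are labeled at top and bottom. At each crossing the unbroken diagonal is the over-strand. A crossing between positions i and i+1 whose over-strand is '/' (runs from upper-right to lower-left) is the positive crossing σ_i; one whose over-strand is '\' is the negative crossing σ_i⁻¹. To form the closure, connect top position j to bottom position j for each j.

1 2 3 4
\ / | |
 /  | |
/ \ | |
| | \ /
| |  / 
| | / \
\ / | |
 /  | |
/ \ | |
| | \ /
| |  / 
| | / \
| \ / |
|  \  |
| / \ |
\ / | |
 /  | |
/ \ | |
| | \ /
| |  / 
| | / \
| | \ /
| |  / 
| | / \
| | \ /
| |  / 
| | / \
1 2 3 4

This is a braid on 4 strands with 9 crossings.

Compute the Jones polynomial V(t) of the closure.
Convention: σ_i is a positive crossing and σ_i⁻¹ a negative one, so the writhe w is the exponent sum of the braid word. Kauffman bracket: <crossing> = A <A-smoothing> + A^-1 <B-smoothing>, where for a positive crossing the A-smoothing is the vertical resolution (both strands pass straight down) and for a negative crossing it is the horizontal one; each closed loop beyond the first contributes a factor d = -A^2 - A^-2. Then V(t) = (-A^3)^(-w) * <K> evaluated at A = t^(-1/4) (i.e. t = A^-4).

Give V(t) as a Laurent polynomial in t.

Reading the diagram top to bottom ('/'-over between positions i,i+1 = s_i, '\'-over = s_i^-1): braid word = s1 s3 s1 s3 s2^-1 s1 s3 s3 s3.
Braid: s1 s3 s1 s3 s2^-1 s1 s3 s3 s3 on 4 strands, 9 crossings.
Writhe w = (#positive) - (#negative) = 8 - 1 = 7.
State-sum expansion of <K>. There are 2^9 = 512 states.
For each crossing: s=0 is the vertical smoothing, s=1 horizontal. Crossing k contributes A^(sign_k * (1 - 2*s_k)); loop factor d = -A^2 - A^-2.
Tabulate the states by total A-exponent and number of loops L (A-exp: L × count):
  A^9: L=3 ×1
  A^7: L=2 ×8, L=4 ×1
  A^5: L=1 ×15, L=3 ×21
  A^3: L=2 ×60, L=4 ×24
  A^1: L=3 ×110, L=5 ×16
  A^-1: L=4 ×120, L=6 ×6
  A^-3: L=5 ×83, L=7 ×1
  A^-5: L=6 ×36
  A^-7: L=7 ×9
  A^-9: L=8 ×1
Each group contributes A^e * Σ count * d^(L-1):
Powers of d = -A^2 - A^-2: d^2 = A^4 + 2 + A^-4; d^3 = -A^6 - 3*A^2 - 3*A^-2 - A^-6; d^4 = A^8 + 4*A^4 + 6 + 4*A^-4 + A^-8; d^5 = -A^10 - 5*A^6 - 10*A^2 - 10*A^-2 - 5*A^-6 - A^-10; d^6 = A^12 + 6*A^8 + 15*A^4 + 20 + 15*A^-4 + 6*A^-8 + A^-12; d^7 = -A^14 - 7*A^10 - 21*A^6 - 35*A^2 - 35*A^-2 - 21*A^-6 - 7*A^-10 - A^-14.
  A^9 * (d^2) = A^13 + 2*A^9 + A^5
  A^7 * (8*d + d^3) = -A^13 - 11*A^9 - 11*A^5 - A
  A^5 * (15 + 21*d^2) = 21*A^9 + 57*A^5 + 21*A
  A^3 * (60*d + 24*d^3) = -24*A^9 - 132*A^5 - 132*A - 24*A^-3
  A^1 * (110*d^2 + 16*d^4) = 16*A^9 + 174*A^5 + 316*A + 174*A^-3 + 16*A^-7
  A^-1 * (120*d^3 + 6*d^5) = -6*A^9 - 150*A^5 - 420*A - 420*A^-3 - 150*A^-7 - 6*A^-11
  A^-3 * (83*d^4 + d^6) = A^9 + 89*A^5 + 347*A + 518*A^-3 + 347*A^-7 + 89*A^-11 + A^-15
  A^-5 * (36*d^5) = -36*A^5 - 180*A - 360*A^-3 - 360*A^-7 - 180*A^-11 - 36*A^-15
  A^-7 * (9*d^6) = 9*A^5 + 54*A + 135*A^-3 + 180*A^-7 + 135*A^-11 + 54*A^-15 + 9*A^-19
  A^-9 * (d^7) = -A^5 - 7*A - 21*A^-3 - 35*A^-7 - 35*A^-11 - 21*A^-15 - 7*A^-19 - A^-23
Summing the groups: <K> = -A^9 - 2*A + 2*A^-3 - 2*A^-7 + 3*A^-11 - 2*A^-15 + 2*A^-19 - A^-23
Normalise by the writhe: (-A^3)^(-w) = (-A^3)^(-7) = -A^-21, so f(A) = -A^-21 * <K> = A^-12 + 2*A^-20 - 2*A^-24 + 2*A^-28 - 3*A^-32 + 2*A^-36 - 2*A^-40 + A^-44.
Substitute A = t^(-1/4), i.e. A^e → t^(-e/4): V(t) = t^11 - 2*t^10 + 2*t^9 - 3*t^8 + 2*t^7 - 2*t^6 + 2*t^5 + t^3

Answer: t^11 - 2*t^10 + 2*t^9 - 3*t^8 + 2*t^7 - 2*t^6 + 2*t^5 + t^3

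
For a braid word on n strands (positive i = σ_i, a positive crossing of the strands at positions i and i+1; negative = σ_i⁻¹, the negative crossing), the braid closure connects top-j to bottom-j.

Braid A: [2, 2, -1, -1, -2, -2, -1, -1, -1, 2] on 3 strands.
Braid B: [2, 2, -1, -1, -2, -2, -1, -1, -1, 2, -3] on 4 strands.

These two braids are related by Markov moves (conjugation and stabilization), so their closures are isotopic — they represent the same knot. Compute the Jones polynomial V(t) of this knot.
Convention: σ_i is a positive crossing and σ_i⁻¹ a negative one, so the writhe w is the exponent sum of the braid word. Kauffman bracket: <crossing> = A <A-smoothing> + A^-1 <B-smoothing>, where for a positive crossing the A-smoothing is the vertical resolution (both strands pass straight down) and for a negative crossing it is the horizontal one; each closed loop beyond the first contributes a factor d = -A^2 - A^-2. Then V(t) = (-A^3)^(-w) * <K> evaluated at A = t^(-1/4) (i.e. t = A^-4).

-1 + 3*t^-1 - 4*t^-2 + 6*t^-3 - 5*t^-4 + 5*t^-5 - 4*t^-6 + 2*t^-7 - t^-8

Derivation:
Markov-equivalent braids have isotopic closures, hence identical knot invariants. Strip the Markov moves from each word to reach a common short braid β, then compute V(t) once on β.
Braid A: s2 s2 s1^-1 s1^-1 s2^-1 s2^-1 s1^-1 s1^-1 s1^-1 s2 on 3 strands has no conjugating prefix/suffix or stabilization to strip; take β = s2 s2 s1^-1 s1^-1 s2^-1 s2^-1 s1^-1 s1^-1 s1^-1 s2.
Braid B: s2 s2 s1^-1 s1^-1 s2^-1 s2^-1 s1^-1 s1^-1 s1^-1 s2 s3^-1 on 4 strands reduces by inverse Markov moves (closure unchanged at each step):
  Destabilize: the word has the form β·s3^-1 where s3^-1 occurs only as the final letter (β ∈ B_3); drop it and the last strand → 3 strands.
Reduced to β = s2 s2 s1^-1 s1^-1 s2^-1 s2^-1 s1^-1 s1^-1 s1^-1 s2 on 3 strands, 10 crossings.
Both give the same β = s2 s2 s1^-1 s1^-1 s2^-1 s2^-1 s1^-1 s1^-1 s1^-1 s2 on 3 strands, so one state sum suffices:
Braid: s2 s2 s1^-1 s1^-1 s2^-1 s2^-1 s1^-1 s1^-1 s1^-1 s2 on 3 strands, 10 crossings.
Writhe w = (#positive) - (#negative) = 3 - 7 = -4.
Computing the Kauffman bracket via state sum. There are 2^10 = 1024 states.
For each crossing: s=0 is the vertical smoothing, s=1 horizontal. Crossing k contributes A^(sign_k * (1 - 2*s_k)); loop factor d = -A^2 - A^-2.
Tabulate the states by total A-exponent and number of loops L (A-exp: L × count):
  A^10: L=6 ×1
  A^8: L=5 ×10
  A^6: L=4 ×41, L=6 ×4
  A^4: L=3 ×87, L=5 ×32, L=7 ×1
  A^2: L=2 ×97, L=4 ×100, L=6 ×13
  A^0: L=1 ×46, L=3 ×152, L=5 ×52, L=7 ×2
  A^-2: L=2 ×103, L=4 ×96, L=6 ×11
  A^-4: L=1 ×15, L=3 ×79, L=5 ×26
  A^-6: L=2 ×18, L=4 ×26, L=6 ×1
  A^-8: L=3 ×8, L=5 ×2
  A^-10: L=4 ×1
Each group contributes A^e * Σ count * d^(L-1):
Powers of d = -A^2 - A^-2: d^2 = A^4 + 2 + A^-4; d^3 = -A^6 - 3*A^2 - 3*A^-2 - A^-6; d^4 = A^8 + 4*A^4 + 6 + 4*A^-4 + A^-8; d^5 = -A^10 - 5*A^6 - 10*A^2 - 10*A^-2 - 5*A^-6 - A^-10; d^6 = A^12 + 6*A^8 + 15*A^4 + 20 + 15*A^-4 + 6*A^-8 + A^-12.
  A^10 * (d^5) = -A^20 - 5*A^16 - 10*A^12 - 10*A^8 - 5*A^4 - 1
  A^8 * (10*d^4) = 10*A^16 + 40*A^12 + 60*A^8 + 40*A^4 + 10
  A^6 * (41*d^3 + 4*d^5) = -4*A^16 - 61*A^12 - 163*A^8 - 163*A^4 - 61 - 4*A^-4
  A^4 * (87*d^2 + 32*d^4 + d^6) = A^16 + 38*A^12 + 230*A^8 + 386*A^4 + 230 + 38*A^-4 + A^-8
  A^2 * (97*d + 100*d^3 + 13*d^5) = -13*A^12 - 165*A^8 - 527*A^4 - 527 - 165*A^-4 - 13*A^-8
  A^0 * (46 + 152*d^2 + 52*d^4 + 2*d^6) = 2*A^12 + 64*A^8 + 390*A^4 + 702 + 390*A^-4 + 64*A^-8 + 2*A^-12
  A^-2 * (103*d + 96*d^3 + 11*d^5) = -11*A^8 - 151*A^4 - 501 - 501*A^-4 - 151*A^-8 - 11*A^-12
  A^-4 * (15 + 79*d^2 + 26*d^4) = 26*A^4 + 183 + 329*A^-4 + 183*A^-8 + 26*A^-12
  A^-6 * (18*d + 26*d^3 + d^5) = -A^4 - 31 - 106*A^-4 - 106*A^-8 - 31*A^-12 - A^-16
  A^-8 * (8*d^2 + 2*d^4) = 2 + 16*A^-4 + 28*A^-8 + 16*A^-12 + 2*A^-16
  A^-10 * (d^3) = -A^-4 - 3*A^-8 - 3*A^-12 - A^-16
Summing the groups: <K> = -A^20 + 2*A^16 - 4*A^12 + 5*A^8 - 5*A^4 + 6 - 4*A^-4 + 3*A^-8 - A^-12
Normalise by the writhe: (-A^3)^(-w) = (-A^3)^(4) = A^12, so f(A) = A^12 * <K> = -A^32 + 2*A^28 - 4*A^24 + 5*A^20 - 5*A^16 + 6*A^12 - 4*A^8 + 3*A^4 - 1.
Substitute A = t^(-1/4), i.e. A^e → t^(-e/4): V(t) = -1 + 3*t^-1 - 4*t^-2 + 6*t^-3 - 5*t^-4 + 5*t^-5 - 4*t^-6 + 2*t^-7 - t^-8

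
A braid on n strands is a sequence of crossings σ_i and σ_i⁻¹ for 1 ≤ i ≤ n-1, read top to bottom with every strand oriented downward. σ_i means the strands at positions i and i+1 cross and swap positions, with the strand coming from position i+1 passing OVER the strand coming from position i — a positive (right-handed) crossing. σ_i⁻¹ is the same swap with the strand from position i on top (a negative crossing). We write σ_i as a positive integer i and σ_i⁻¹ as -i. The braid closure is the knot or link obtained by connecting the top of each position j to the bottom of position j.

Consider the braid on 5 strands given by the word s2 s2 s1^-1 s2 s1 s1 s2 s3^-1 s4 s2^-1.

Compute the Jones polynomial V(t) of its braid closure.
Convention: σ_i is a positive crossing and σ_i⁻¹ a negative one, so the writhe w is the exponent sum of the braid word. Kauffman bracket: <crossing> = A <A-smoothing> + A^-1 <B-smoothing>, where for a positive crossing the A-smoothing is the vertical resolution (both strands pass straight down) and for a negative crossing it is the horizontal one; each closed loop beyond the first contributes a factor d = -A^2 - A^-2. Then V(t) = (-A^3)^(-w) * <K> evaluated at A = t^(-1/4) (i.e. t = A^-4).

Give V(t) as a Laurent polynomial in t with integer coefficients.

The presented braid s2 s2 s1^-1 s2 s1 s1 s2 s3^-1 s4 s2^-1 on 5 strands reduces by inverse Markov moves (closure unchanged at each step):
  Deconjugate: the word is γ·β·γ⁻¹ with γ = s2 (prefix) and γ⁻¹ = s2^-1 (suffix); strip both.
  Destabilize: the word has the form β·s4 where s4 occurs only as the final letter (β ∈ B_4); drop it and the last strand → 4 strands.
  Destabilize: the word has the form β·s3^-1 where s3^-1 occurs only as the final letter (β ∈ B_3); drop it and the last strand → 3 strands.
Reduced to β = s2 s1^-1 s2 s1 s1 s2 on 3 strands, 6 crossings.
Compute on β:
Braid: s2 s1^-1 s2 s1 s1 s2 on 3 strands, 6 crossings.
Writhe w = (#positive) - (#negative) = 5 - 1 = 4.
Computing the Kauffman bracket via state sum. There are 2^6 = 64 states.
Each crossing splits two ways (0=vertical, 1=horizontal). The state's weight is A^(#A-smoothings - #B-smoothings) * d^(loops - 1).
Tabulate the states by total A-exponent and number of loops L (A-exp: L × count):
  A^6: L=2 ×1
  A^4: L=1 ×3, L=3 ×3
  A^2: L=2 ×14, L=4 ×1
  A^0: L=1 ×10, L=3 ×10
  A^-2: L=2 ×13, L=4 ×2
  A^-4: L=3 ×6
  A^-6: L=4 ×1
Each group contributes A^e * Σ count * d^(L-1):
Powers of d = -A^2 - A^-2: d^2 = A^4 + 2 + A^-4; d^3 = -A^6 - 3*A^2 - 3*A^-2 - A^-6.
  A^6 * (d) = -A^8 - A^4
  A^4 * (3 + 3*d^2) = 3*A^8 + 9*A^4 + 3
  A^2 * (14*d + d^3) = -A^8 - 17*A^4 - 17 - A^-4
  A^0 * (10 + 10*d^2) = 10*A^4 + 30 + 10*A^-4
  A^-2 * (13*d + 2*d^3) = -2*A^4 - 19 - 19*A^-4 - 2*A^-8
  A^-4 * (6*d^2) = 6 + 12*A^-4 + 6*A^-8
  A^-6 * (d^3) = -1 - 3*A^-4 - 3*A^-8 - A^-12
Summing the groups: <K> = A^8 - A^4 + 2 - A^-4 + A^-8 - A^-12
Normalise by the writhe: (-A^3)^(-w) = (-A^3)^(-4) = A^-12, so f(A) = A^-12 * <K> = A^-4 - A^-8 + 2*A^-12 - A^-16 + A^-20 - A^-24.
Substitute A = t^(-1/4), i.e. A^e → t^(-e/4): V(t) = -t^6 + t^5 - t^4 + 2*t^3 - t^2 + t

Answer: -t^6 + t^5 - t^4 + 2*t^3 - t^2 + t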